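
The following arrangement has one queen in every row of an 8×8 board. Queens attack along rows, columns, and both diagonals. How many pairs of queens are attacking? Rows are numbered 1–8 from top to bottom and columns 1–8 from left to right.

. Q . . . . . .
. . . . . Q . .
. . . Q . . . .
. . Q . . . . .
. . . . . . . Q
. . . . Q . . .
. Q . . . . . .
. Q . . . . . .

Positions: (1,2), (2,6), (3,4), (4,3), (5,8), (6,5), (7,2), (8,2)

Same column: (1,2)–(7,2) (column 2); (1,2)–(8,2) (column 2); (7,2)–(8,2) (column 2).
Same diagonal: (1,2)–(3,4) (|1−3| = |2−4| = 2); (3,4)–(4,3) (|3−4| = |4−3| = 1); (4,3)–(6,5) (|4−6| = |3−5| = 2).
Total attacking pairs: 6.

6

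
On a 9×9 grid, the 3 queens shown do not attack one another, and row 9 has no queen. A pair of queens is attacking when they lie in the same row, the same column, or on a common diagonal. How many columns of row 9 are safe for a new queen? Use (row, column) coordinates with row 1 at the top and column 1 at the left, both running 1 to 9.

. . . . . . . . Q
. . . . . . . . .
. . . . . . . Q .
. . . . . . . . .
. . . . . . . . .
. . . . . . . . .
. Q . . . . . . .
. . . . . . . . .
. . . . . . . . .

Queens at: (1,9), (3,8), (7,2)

(1,9) attacks row 9 at column 9 and diagonals 1.
(3,8) attacks row 9 at column 8 and diagonals 2.
(7,2) attacks row 9 at column 2 and diagonals 4.
Attacked columns: {1, 2, 4, 8, 9}. Safe: {3, 5, 6, 7}.

4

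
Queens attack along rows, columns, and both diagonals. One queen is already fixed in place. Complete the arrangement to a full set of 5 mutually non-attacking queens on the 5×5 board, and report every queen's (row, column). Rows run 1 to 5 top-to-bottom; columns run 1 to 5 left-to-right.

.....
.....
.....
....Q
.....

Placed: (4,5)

Row 1: attacked by (4,5)→{2,5}. Safe: 1, 3, 4. Place at column 1.
Row 2: attacked by (1,1)→{1,2}; (4,5)→{3,5}. Safe: 4. Place at column 4.
Row 3: attacked by (1,1)→{1,3}; (2,4)→{3,4,5}; (4,5)→{4,5}. Safe: 2. Place at column 2.
Row 5: attacked by (1,1)→{1,5}; (2,4)→{1,4}; (3,2)→{2,4}; (4,5)→{4,5}. Safe: 3. Place at column 3.
Columns [1, 4, 2, 5, 3], r−c [0, -2, 1, -1, 2], r+c [2, 6, 5, 9, 8] are all distinct, so no two queens attack.

(1,1) (2,4) (3,2) (4,5) (5,3)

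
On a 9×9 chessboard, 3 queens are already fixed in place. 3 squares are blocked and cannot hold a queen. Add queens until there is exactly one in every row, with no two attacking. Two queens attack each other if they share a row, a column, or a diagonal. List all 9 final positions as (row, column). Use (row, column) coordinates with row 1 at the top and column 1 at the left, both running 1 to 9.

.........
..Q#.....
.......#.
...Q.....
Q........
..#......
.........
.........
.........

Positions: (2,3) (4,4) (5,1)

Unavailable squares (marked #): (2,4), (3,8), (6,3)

(1,9) (2,3) (3,6) (4,4) (5,1) (6,8) (7,5) (8,7) (9,2)

Row 1: attacked by (2,3)→{2,3,4}; (4,4)→{1,4,7}; (5,1)→{1,5}. Safe: 6, 8, 9. Place at column 9.
Row 3: attacked by (1,9)→{7,9}; (2,3)→{2,3,4}; (4,4)→{3,4,5}; (5,1)→{1,3}. Blocked: 8. Safe: 6. Place at column 6.
Row 6: attacked by (1,9)→{4,9}; (2,3)→{3,7}; (3,6)→{3,6,9}; (4,4)→{2,4,6}; (5,1)→{1,2}. Blocked: 3. Safe: 5, 8. Place at column 8.
Row 7: attacked by (1,9)→{3,9}; (2,3)→{3,8}; (3,6)→{2,6}; (4,4)→{1,4,7}; (5,1)→{1,3}; (6,8)→{7,8,9}. Safe: 5. Place at column 5.
Row 8: attacked by (1,9)→{2,9}; (2,3)→{3,9}; (3,6)→{1,6}; (4,4)→{4,8}; (5,1)→{1,4}; (6,8)→{6,8}; (7,5)→{4,5,6}. Safe: 7. Place at column 7.
Row 9: attacked by (1,9)→{1,9}; (2,3)→{3}; (3,6)→{6}; (4,4)→{4,9}; (5,1)→{1,5}; (6,8)→{5,8}; (7,5)→{3,5,7}; (8,7)→{6,7,8}. Safe: 2. Place at column 2.
Columns [9, 3, 6, 4, 1, 8, 5, 7, 2], r−c [-8, -1, -3, 0, 4, -2, 2, 1, 7], r+c [10, 5, 9, 8, 6, 14, 12, 15, 11] are all distinct, so no two queens attack.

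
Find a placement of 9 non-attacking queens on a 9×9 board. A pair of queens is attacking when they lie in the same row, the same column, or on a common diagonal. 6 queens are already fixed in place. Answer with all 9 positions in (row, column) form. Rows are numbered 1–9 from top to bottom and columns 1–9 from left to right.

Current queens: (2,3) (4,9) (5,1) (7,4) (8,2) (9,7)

(1,8) (2,3) (3,5) (4,9) (5,1) (6,6) (7,4) (8,2) (9,7)

Row 1: attacked by (2,3)→{2,3,4}; (4,9)→{6,9}; (5,1)→{1,5}; (7,4)→{4}; (8,2)→{2,9}; (9,7)→{7}. Safe: 8. Place at column 8.
Row 3: attacked by (1,8)→{6,8}; (2,3)→{2,3,4}; (4,9)→{8,9}; (5,1)→{1,3}; (7,4)→{4,8}; (8,2)→{2,7}; (9,7)→{1,7}. Safe: 5. Place at column 5.
Row 6: attacked by (1,8)→{3,8}; (2,3)→{3,7}; (3,5)→{2,5,8}; (4,9)→{7,9}; (5,1)→{1,2}; (7,4)→{3,4,5}; (8,2)→{2,4}; (9,7)→{4,7}. Safe: 6. Place at column 6.
Columns [8, 3, 5, 9, 1, 6, 4, 2, 7], r−c [-7, -1, -2, -5, 4, 0, 3, 6, 2], r+c [9, 5, 8, 13, 6, 12, 11, 10, 16] are all distinct, so no two queens attack.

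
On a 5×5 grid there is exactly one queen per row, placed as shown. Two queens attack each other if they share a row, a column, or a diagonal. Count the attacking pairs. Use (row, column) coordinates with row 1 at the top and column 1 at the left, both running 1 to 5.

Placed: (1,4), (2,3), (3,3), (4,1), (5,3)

Same column: (2,3)–(3,3) (column 3); (2,3)–(5,3) (column 3); (3,3)–(5,3) (column 3).
Same diagonal: (1,4)–(2,3) (|1−2| = |4−3| = 1); (1,4)–(4,1) (|1−4| = |4−1| = 3); (2,3)–(4,1) (|2−4| = |3−1| = 2).
Total attacking pairs: 6.

6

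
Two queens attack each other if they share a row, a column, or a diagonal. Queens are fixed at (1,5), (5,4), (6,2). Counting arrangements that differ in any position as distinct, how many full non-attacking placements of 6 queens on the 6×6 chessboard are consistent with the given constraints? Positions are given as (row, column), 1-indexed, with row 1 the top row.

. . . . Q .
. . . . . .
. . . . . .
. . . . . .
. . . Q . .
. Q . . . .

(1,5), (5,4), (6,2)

1

Branch on row 2: col 3 → 1.
Sum: 1 = 1.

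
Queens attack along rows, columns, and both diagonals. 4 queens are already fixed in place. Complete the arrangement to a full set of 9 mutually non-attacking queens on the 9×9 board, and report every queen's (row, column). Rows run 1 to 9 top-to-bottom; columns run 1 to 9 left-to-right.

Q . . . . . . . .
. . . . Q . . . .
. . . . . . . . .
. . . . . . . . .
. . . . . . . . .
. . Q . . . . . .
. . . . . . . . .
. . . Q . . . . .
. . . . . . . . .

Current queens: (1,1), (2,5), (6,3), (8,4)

(1,1) (2,5) (3,2) (4,6) (5,9) (6,3) (7,8) (8,4) (9,7)

Row 3: attacked by (1,1)→{1,3}; (2,5)→{4,5,6}; (6,3)→{3,6}; (8,4)→{4,9}. Safe: 2, 7, 8. Place at column 2.
Row 4: attacked by (1,1)→{1,4}; (2,5)→{3,5,7}; (3,2)→{1,2,3}; (6,3)→{1,3,5}; (8,4)→{4,8}. Safe: 6, 9. Place at column 6.
Row 5: attacked by (1,1)→{1,5}; (2,5)→{2,5,8}; (3,2)→{2,4}; (4,6)→{5,6,7}; (6,3)→{2,3,4}; (8,4)→{1,4,7}. Safe: 9. Place at column 9.
Row 7: attacked by (1,1)→{1,7}; (2,5)→{5}; (3,2)→{2,6}; (4,6)→{3,6,9}; (5,9)→{7,9}; (6,3)→{2,3,4}; (8,4)→{3,4,5}. Safe: 8. Place at column 8.
Row 9: attacked by (1,1)→{1,9}; (2,5)→{5}; (3,2)→{2,8}; (4,6)→{1,6}; (5,9)→{5,9}; (6,3)→{3,6}; (7,8)→{6,8}; (8,4)→{3,4,5}. Safe: 7. Place at column 7.
Columns [1, 5, 2, 6, 9, 3, 8, 4, 7], r−c [0, -3, 1, -2, -4, 3, -1, 4, 2], r+c [2, 7, 5, 10, 14, 9, 15, 12, 16] are all distinct, so no two queens attack.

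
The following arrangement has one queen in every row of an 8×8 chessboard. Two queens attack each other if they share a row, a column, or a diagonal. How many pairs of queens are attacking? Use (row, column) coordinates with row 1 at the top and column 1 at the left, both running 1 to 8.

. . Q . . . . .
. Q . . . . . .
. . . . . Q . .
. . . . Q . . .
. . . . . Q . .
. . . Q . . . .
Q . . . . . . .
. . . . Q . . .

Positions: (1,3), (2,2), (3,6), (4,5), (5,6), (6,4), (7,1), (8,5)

5

Same column: (3,6)–(5,6) (column 6); (4,5)–(8,5) (column 5).
Same diagonal: (1,3)–(2,2) (|1−2| = |3−2| = 1); (3,6)–(4,5) (|3−4| = |6−5| = 1); (4,5)–(5,6) (|4−5| = |5−6| = 1).
Total attacking pairs: 5.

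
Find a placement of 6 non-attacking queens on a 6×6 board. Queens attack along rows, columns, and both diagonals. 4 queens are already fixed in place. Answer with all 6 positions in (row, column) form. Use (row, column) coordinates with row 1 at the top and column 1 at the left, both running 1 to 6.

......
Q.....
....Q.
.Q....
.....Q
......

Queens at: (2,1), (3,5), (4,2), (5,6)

(1,4) (2,1) (3,5) (4,2) (5,6) (6,3)

Row 1: attacked by (2,1)→{1,2}; (3,5)→{3,5}; (4,2)→{2,5}; (5,6)→{2,6}. Safe: 4. Place at column 4.
Row 6: attacked by (1,4)→{4}; (2,1)→{1,5}; (3,5)→{2,5}; (4,2)→{2,4}; (5,6)→{5,6}. Safe: 3. Place at column 3.
Columns [4, 1, 5, 2, 6, 3], r−c [-3, 1, -2, 2, -1, 3], r+c [5, 3, 8, 6, 11, 9] are all distinct, so no two queens attack.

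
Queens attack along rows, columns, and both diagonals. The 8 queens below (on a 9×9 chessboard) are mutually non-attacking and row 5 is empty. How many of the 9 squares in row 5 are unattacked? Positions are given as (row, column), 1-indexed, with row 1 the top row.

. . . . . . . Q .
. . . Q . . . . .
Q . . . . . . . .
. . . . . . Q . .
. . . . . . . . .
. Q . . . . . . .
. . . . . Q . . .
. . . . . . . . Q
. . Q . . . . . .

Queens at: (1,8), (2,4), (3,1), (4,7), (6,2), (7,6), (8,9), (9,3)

(1,8) attacks row 5 at column 8 and diagonals 4.
(2,4) attacks row 5 at column 4 and diagonals 1, 7.
(3,1) attacks row 5 at column 1 and diagonals 3.
(4,7) attacks row 5 at column 7 and diagonals 6, 8.
(6,2) attacks row 5 at column 2 and diagonals 1, 3.
(7,6) attacks row 5 at column 6 and diagonals 4, 8.
(8,9) attacks row 5 at column 9 and diagonals 6.
(9,3) attacks row 5 at column 3 and diagonals 7.
Attacked columns: {1, 2, 3, 4, 6, 7, 8, 9}. Safe: {5}.

1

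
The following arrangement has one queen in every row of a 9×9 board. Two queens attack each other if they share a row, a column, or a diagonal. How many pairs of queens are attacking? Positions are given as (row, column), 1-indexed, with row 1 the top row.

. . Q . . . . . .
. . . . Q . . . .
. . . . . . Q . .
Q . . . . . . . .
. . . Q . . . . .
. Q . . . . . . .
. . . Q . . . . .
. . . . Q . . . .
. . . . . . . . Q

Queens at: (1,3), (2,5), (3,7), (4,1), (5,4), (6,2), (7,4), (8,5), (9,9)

5

Same column: (2,5)–(8,5) (column 5); (5,4)–(7,4) (column 4).
Same diagonal: (4,1)–(7,4) (|4−7| = |1−4| = 3); (4,1)–(8,5) (|4−8| = |1−5| = 4); (7,4)–(8,5) (|7−8| = |4−5| = 1).
Total attacking pairs: 5.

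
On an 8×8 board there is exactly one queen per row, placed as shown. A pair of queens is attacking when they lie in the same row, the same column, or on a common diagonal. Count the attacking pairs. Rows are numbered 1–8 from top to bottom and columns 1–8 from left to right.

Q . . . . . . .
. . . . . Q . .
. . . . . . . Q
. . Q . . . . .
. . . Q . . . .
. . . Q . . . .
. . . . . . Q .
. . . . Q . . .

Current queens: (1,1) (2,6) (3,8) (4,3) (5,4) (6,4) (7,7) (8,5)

3

Same column: (5,4)–(6,4) (column 4).
Same diagonal: (1,1)–(7,7) (|1−7| = |1−7| = 6); (4,3)–(5,4) (|4−5| = |3−4| = 1).
Total attacking pairs: 3.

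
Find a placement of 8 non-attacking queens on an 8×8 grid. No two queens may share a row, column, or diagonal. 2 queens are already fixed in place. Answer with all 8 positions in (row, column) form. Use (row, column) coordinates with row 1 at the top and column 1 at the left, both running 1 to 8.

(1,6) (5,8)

Row 2: attacked by (1,6)→{5,6,7}; (5,8)→{5,8}. Safe: 1, 2, 3, 4. Place at column 1.
Row 3: attacked by (1,6)→{4,6,8}; (2,1)→{1,2}; (5,8)→{6,8}. Safe: 3, 5, 7. Place at column 5.
Row 4: attacked by (1,6)→{3,6}; (2,1)→{1,3}; (3,5)→{4,5,6}; (5,8)→{7,8}. Safe: 2. Place at column 2.
Row 6: attacked by (1,6)→{1,6}; (2,1)→{1,5}; (3,5)→{2,5,8}; (4,2)→{2,4}; (5,8)→{7,8}. Safe: 3. Place at column 3.
Row 7: attacked by (1,6)→{6}; (2,1)→{1,6}; (3,5)→{1,5}; (4,2)→{2,5}; (5,8)→{6,8}; (6,3)→{2,3,4}. Safe: 7. Place at column 7.
Row 8: attacked by (1,6)→{6}; (2,1)→{1,7}; (3,5)→{5}; (4,2)→{2,6}; (5,8)→{5,8}; (6,3)→{1,3,5}; (7,7)→{6,7,8}. Safe: 4. Place at column 4.
Columns [6, 1, 5, 2, 8, 3, 7, 4], r−c [-5, 1, -2, 2, -3, 3, 0, 4], r+c [7, 3, 8, 6, 13, 9, 14, 12] are all distinct, so no two queens attack.

(1,6) (2,1) (3,5) (4,2) (5,8) (6,3) (7,7) (8,4)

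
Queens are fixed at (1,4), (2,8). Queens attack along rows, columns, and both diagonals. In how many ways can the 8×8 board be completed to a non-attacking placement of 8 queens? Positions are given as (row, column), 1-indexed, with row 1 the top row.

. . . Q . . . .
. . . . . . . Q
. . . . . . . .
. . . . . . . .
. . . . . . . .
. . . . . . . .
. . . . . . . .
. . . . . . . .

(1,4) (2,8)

3

Branch on row 3: col 1 → 2; col 3 → 0; col 5 → 1.
Sum: 2 + 0 + 1 = 3.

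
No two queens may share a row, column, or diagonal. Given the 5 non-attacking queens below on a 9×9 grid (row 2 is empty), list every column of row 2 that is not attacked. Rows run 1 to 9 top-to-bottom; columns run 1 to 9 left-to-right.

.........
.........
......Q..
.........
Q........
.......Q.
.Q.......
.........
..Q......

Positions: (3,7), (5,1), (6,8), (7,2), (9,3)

(3,7) attacks row 2 at column 7 and diagonals 6, 8.
(5,1) attacks row 2 at column 1 and diagonals 4.
(6,8) attacks row 2 at column 8 and diagonals 4.
(7,2) attacks row 2 at column 2 and diagonals 7.
(9,3) attacks row 2 at column 3.
Attacked columns: {1, 2, 3, 4, 6, 7, 8}. Safe: {5, 9}.

columns 5, 9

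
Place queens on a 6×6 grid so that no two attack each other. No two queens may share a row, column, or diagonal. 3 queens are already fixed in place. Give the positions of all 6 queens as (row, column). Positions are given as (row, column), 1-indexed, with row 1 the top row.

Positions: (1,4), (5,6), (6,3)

(1,4) (2,1) (3,5) (4,2) (5,6) (6,3)

Row 2: attacked by (1,4)→{3,4,5}; (5,6)→{3,6}; (6,3)→{3}. Safe: 1, 2. Place at column 1.
Row 3: attacked by (1,4)→{2,4,6}; (2,1)→{1,2}; (5,6)→{4,6}; (6,3)→{3,6}. Safe: 5. Place at column 5.
Row 4: attacked by (1,4)→{1,4}; (2,1)→{1,3}; (3,5)→{4,5,6}; (5,6)→{5,6}; (6,3)→{1,3,5}. Safe: 2. Place at column 2.
Columns [4, 1, 5, 2, 6, 3], r−c [-3, 1, -2, 2, -1, 3], r+c [5, 3, 8, 6, 11, 9] are all distinct, so no two queens attack.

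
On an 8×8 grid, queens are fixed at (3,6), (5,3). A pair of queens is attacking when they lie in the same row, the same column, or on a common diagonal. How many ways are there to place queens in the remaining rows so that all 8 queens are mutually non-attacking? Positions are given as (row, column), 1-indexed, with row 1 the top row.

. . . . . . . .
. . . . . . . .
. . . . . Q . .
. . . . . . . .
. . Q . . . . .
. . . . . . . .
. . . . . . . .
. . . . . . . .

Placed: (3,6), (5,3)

2

Branch on row 1: col 1 → 0; col 2 → 2; col 5 → 0.
Sum: 0 + 2 + 0 = 2.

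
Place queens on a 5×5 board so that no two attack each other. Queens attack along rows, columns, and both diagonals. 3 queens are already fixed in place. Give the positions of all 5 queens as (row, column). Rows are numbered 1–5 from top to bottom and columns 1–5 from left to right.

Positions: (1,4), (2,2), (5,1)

Row 3: attacked by (1,4)→{2,4}; (2,2)→{1,2,3}; (5,1)→{1,3}. Safe: 5. Place at column 5.
Row 4: attacked by (1,4)→{1,4}; (2,2)→{2,4}; (3,5)→{4,5}; (5,1)→{1,2}. Safe: 3. Place at column 3.
Columns [4, 2, 5, 3, 1], r−c [-3, 0, -2, 1, 4], r+c [5, 4, 8, 7, 6] are all distinct, so no two queens attack.

(1,4) (2,2) (3,5) (4,3) (5,1)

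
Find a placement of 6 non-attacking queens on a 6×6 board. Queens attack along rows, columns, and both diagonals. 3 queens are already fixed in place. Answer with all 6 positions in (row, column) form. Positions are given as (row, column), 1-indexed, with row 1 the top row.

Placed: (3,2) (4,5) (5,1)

(1,3) (2,6) (3,2) (4,5) (5,1) (6,4)

Row 1: attacked by (3,2)→{2,4}; (4,5)→{2,5}; (5,1)→{1,5}. Safe: 3, 6. Place at column 3.
Row 2: attacked by (1,3)→{2,3,4}; (3,2)→{1,2,3}; (4,5)→{3,5}; (5,1)→{1,4}. Safe: 6. Place at column 6.
Row 6: attacked by (1,3)→{3}; (2,6)→{2,6}; (3,2)→{2,5}; (4,5)→{3,5}; (5,1)→{1,2}. Safe: 4. Place at column 4.
Columns [3, 6, 2, 5, 1, 4], r−c [-2, -4, 1, -1, 4, 2], r+c [4, 8, 5, 9, 6, 10] are all distinct, so no two queens attack.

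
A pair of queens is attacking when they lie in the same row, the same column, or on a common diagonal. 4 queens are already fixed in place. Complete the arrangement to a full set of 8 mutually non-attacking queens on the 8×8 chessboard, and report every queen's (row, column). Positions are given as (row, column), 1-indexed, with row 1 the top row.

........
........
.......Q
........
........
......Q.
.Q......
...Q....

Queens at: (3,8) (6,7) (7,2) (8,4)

Row 1: attacked by (3,8)→{6,8}; (6,7)→{2,7}; (7,2)→{2,8}; (8,4)→{4}. Safe: 1, 3, 5. Place at column 1.
Row 2: attacked by (1,1)→{1,2}; (3,8)→{7,8}; (6,7)→{3,7}; (7,2)→{2,7}; (8,4)→{4}. Safe: 5, 6. Place at column 5.
Row 4: attacked by (1,1)→{1,4}; (2,5)→{3,5,7}; (3,8)→{7,8}; (6,7)→{5,7}; (7,2)→{2,5}; (8,4)→{4,8}. Safe: 6. Place at column 6.
Row 5: attacked by (1,1)→{1,5}; (2,5)→{2,5,8}; (3,8)→{6,8}; (4,6)→{5,6,7}; (6,7)→{6,7,8}; (7,2)→{2,4}; (8,4)→{1,4,7}. Safe: 3. Place at column 3.
Columns [1, 5, 8, 6, 3, 7, 2, 4], r−c [0, -3, -5, -2, 2, -1, 5, 4], r+c [2, 7, 11, 10, 8, 13, 9, 12] are all distinct, so no two queens attack.

(1,1) (2,5) (3,8) (4,6) (5,3) (6,7) (7,2) (8,4)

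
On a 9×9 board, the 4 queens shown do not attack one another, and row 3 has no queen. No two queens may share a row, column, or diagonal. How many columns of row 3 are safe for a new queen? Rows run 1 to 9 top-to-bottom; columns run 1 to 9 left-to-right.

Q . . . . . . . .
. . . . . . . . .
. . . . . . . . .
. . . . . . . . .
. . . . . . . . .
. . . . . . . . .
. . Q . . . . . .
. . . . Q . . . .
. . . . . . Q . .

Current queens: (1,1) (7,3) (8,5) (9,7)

5

(1,1) attacks row 3 at column 1 and diagonals 3.
(7,3) attacks row 3 at column 3 and diagonals 7.
(8,5) attacks row 3 at column 5.
(9,7) attacks row 3 at column 7 and diagonals 1.
Attacked columns: {1, 3, 5, 7}. Safe: {2, 4, 6, 8, 9}.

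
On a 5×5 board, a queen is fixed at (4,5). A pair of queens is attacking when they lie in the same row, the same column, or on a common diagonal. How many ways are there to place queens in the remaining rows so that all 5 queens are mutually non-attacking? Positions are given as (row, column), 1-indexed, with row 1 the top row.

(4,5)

2

Branch on row 1: col 1 → 1; col 3 → 0; col 4 → 1.
Sum: 1 + 0 + 1 = 2.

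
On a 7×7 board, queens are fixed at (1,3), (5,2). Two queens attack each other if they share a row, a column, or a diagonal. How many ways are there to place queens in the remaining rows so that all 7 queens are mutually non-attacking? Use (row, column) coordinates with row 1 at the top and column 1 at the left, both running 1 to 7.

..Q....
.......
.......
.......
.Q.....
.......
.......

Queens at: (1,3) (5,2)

1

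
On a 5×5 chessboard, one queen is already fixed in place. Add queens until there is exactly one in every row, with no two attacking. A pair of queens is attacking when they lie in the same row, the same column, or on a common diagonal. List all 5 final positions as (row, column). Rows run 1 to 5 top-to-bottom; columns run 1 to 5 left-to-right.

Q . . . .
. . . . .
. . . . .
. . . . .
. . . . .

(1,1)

Row 2: attacked by (1,1)→{1,2}. Safe: 3, 4, 5. Place at column 3.
Row 3: attacked by (1,1)→{1,3}; (2,3)→{2,3,4}. Safe: 5. Place at column 5.
Row 4: attacked by (1,1)→{1,4}; (2,3)→{1,3,5}; (3,5)→{4,5}. Safe: 2. Place at column 2.
Row 5: attacked by (1,1)→{1,5}; (2,3)→{3}; (3,5)→{3,5}; (4,2)→{1,2,3}. Safe: 4. Place at column 4.
Columns [1, 3, 5, 2, 4], r−c [0, -1, -2, 2, 1], r+c [2, 5, 8, 6, 9] are all distinct, so no two queens attack.

(1,1) (2,3) (3,5) (4,2) (5,4)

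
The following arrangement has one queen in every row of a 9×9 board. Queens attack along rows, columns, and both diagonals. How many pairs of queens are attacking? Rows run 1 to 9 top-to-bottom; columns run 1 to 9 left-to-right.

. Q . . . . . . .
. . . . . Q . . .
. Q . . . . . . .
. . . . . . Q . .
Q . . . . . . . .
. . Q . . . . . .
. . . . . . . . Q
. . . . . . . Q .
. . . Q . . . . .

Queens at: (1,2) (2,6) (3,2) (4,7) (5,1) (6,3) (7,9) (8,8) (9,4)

Same column: (1,2)–(3,2) (column 2).
Same diagonal: (7,9)–(8,8) (|7−8| = |9−8| = 1).
Total attacking pairs: 2.

2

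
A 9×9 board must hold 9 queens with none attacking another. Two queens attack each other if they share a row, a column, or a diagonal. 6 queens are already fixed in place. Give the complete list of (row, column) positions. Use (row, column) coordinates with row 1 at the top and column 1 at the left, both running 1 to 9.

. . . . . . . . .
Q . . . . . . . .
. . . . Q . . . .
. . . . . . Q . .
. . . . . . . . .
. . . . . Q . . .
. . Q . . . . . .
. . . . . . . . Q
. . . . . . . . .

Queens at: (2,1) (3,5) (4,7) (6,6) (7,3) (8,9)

(1,8) (2,1) (3,5) (4,7) (5,2) (6,6) (7,3) (8,9) (9,4)

Row 1: attacked by (2,1)→{1,2}; (3,5)→{3,5,7}; (4,7)→{4,7}; (6,6)→{1,6}; (7,3)→{3,9}; (8,9)→{2,9}. Safe: 8. Place at column 8.
Row 5: attacked by (1,8)→{4,8}; (2,1)→{1,4}; (3,5)→{3,5,7}; (4,7)→{6,7,8}; (6,6)→{5,6,7}; (7,3)→{1,3,5}; (8,9)→{6,9}. Safe: 2. Place at column 2.
Row 9: attacked by (1,8)→{8}; (2,1)→{1,8}; (3,5)→{5}; (4,7)→{2,7}; (5,2)→{2,6}; (6,6)→{3,6,9}; (7,3)→{1,3,5}; (8,9)→{8,9}. Safe: 4. Place at column 4.
Columns [8, 1, 5, 7, 2, 6, 3, 9, 4], r−c [-7, 1, -2, -3, 3, 0, 4, -1, 5], r+c [9, 3, 8, 11, 7, 12, 10, 17, 13] are all distinct, so no two queens attack.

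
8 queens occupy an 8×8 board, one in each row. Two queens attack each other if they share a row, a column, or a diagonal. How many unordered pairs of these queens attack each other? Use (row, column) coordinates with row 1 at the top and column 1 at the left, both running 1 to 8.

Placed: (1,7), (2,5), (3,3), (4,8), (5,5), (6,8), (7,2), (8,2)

5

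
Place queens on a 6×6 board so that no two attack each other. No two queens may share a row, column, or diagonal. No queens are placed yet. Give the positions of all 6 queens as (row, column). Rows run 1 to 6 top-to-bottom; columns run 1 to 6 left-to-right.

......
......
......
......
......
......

(1,2) (2,4) (3,6) (4,1) (5,3) (6,5)

Row 1: Safe: 1, 2, 3, 4, 5, 6. Place at column 2.
Row 2: attacked by (1,2)→{1,2,3}. Safe: 4, 5, 6. Place at column 4.
Row 3: attacked by (1,2)→{2,4}; (2,4)→{3,4,5}. Safe: 1, 6. Place at column 6.
Row 4: attacked by (1,2)→{2,5}; (2,4)→{2,4,6}; (3,6)→{5,6}. Safe: 1, 3. Place at column 1.
Row 5: attacked by (1,2)→{2,6}; (2,4)→{1,4}; (3,6)→{4,6}; (4,1)→{1,2}. Safe: 3, 5. Place at column 3.
Row 6: attacked by (1,2)→{2}; (2,4)→{4}; (3,6)→{3,6}; (4,1)→{1,3}; (5,3)→{2,3,4}. Safe: 5. Place at column 5.
Columns [2, 4, 6, 1, 3, 5], r−c [-1, -2, -3, 3, 2, 1], r+c [3, 6, 9, 5, 8, 11] are all distinct, so no two queens attack.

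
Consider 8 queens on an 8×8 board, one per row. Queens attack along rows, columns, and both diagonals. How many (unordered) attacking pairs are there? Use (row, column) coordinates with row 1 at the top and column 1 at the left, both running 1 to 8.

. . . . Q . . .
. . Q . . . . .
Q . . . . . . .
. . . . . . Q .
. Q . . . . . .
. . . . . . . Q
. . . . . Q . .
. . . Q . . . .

All columns are distinct and no two queens satisfy |Δrow| = |Δcol|, so no pair attacks.

0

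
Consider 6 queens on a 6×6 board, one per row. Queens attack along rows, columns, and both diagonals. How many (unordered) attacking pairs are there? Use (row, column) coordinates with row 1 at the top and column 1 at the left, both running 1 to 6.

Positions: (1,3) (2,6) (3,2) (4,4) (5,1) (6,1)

2

Same column: (5,1)–(6,1) (column 1).
Same diagonal: (2,6)–(4,4) (|2−4| = |6−4| = 2).
Total attacking pairs: 2.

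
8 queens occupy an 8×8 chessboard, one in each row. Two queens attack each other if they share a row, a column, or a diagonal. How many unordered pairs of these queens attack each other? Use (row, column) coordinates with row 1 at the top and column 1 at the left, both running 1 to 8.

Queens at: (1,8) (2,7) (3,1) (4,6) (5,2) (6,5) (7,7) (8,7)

5

Same column: (2,7)–(7,7) (column 7); (2,7)–(8,7) (column 7); (7,7)–(8,7) (column 7).
Same diagonal: (1,8)–(2,7) (|1−2| = |8−7| = 1); (6,5)–(8,7) (|6−8| = |5−7| = 2).
Total attacking pairs: 5.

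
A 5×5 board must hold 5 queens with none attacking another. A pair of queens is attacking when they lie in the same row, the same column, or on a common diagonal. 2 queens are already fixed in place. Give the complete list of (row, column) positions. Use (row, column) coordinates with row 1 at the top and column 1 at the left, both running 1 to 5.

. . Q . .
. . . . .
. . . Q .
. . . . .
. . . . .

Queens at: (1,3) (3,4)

Row 2: attacked by (1,3)→{2,3,4}; (3,4)→{3,4,5}. Safe: 1. Place at column 1.
Row 4: attacked by (1,3)→{3}; (2,1)→{1,3}; (3,4)→{3,4,5}. Safe: 2. Place at column 2.
Row 5: attacked by (1,3)→{3}; (2,1)→{1,4}; (3,4)→{2,4}; (4,2)→{1,2,3}. Safe: 5. Place at column 5.
Columns [3, 1, 4, 2, 5], r−c [-2, 1, -1, 2, 0], r+c [4, 3, 7, 6, 10] are all distinct, so no two queens attack.

(1,3) (2,1) (3,4) (4,2) (5,5)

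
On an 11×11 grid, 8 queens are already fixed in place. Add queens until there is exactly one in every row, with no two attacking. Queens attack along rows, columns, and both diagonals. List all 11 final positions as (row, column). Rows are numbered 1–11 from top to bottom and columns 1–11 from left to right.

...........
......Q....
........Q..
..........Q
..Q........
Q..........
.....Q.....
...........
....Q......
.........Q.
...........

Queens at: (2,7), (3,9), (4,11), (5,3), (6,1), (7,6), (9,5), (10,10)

(1,4) (2,7) (3,9) (4,11) (5,3) (6,1) (7,6) (8,2) (9,5) (10,10) (11,8)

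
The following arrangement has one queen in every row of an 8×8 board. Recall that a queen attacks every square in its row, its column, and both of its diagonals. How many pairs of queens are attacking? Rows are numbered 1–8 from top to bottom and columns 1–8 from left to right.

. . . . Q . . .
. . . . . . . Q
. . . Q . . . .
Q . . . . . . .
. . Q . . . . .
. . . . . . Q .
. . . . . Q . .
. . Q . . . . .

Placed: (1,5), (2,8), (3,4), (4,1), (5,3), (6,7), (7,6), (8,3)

3

Same column: (5,3)–(8,3) (column 3).
Same diagonal: (3,4)–(6,7) (|3−6| = |4−7| = 3); (6,7)–(7,6) (|6−7| = |7−6| = 1).
Total attacking pairs: 3.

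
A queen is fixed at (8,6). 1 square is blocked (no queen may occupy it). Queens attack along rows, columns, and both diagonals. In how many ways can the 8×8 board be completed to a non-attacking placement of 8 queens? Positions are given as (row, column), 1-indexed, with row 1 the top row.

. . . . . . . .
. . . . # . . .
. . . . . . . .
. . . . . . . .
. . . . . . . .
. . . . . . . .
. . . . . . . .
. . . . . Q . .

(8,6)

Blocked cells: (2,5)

Branch on row 1: col 1 → 0; col 2 → 0; col 3 → 2; col 4 → 4; col 5 → 3; col 7 → 2; col 8 → 2.
Sum: 0 + 0 + 2 + 4 + 3 + 2 + 2 = 13.

13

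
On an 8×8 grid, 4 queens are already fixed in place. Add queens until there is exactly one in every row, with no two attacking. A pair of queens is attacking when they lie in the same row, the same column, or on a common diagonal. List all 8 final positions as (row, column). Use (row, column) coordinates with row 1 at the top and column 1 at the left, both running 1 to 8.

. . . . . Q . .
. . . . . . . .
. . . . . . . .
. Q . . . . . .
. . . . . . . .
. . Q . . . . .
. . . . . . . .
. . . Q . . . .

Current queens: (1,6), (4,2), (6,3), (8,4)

(1,6) (2,1) (3,5) (4,2) (5,8) (6,3) (7,7) (8,4)

Row 2: attacked by (1,6)→{5,6,7}; (4,2)→{2,4}; (6,3)→{3,7}; (8,4)→{4}. Safe: 1, 8. Place at column 1.
Row 3: attacked by (1,6)→{4,6,8}; (2,1)→{1,2}; (4,2)→{1,2,3}; (6,3)→{3,6}; (8,4)→{4}. Safe: 5, 7. Place at column 5.
Row 5: attacked by (1,6)→{2,6}; (2,1)→{1,4}; (3,5)→{3,5,7}; (4,2)→{1,2,3}; (6,3)→{2,3,4}; (8,4)→{1,4,7}. Safe: 8. Place at column 8.
Row 7: attacked by (1,6)→{6}; (2,1)→{1,6}; (3,5)→{1,5}; (4,2)→{2,5}; (5,8)→{6,8}; (6,3)→{2,3,4}; (8,4)→{3,4,5}. Safe: 7. Place at column 7.
Columns [6, 1, 5, 2, 8, 3, 7, 4], r−c [-5, 1, -2, 2, -3, 3, 0, 4], r+c [7, 3, 8, 6, 13, 9, 14, 12] are all distinct, so no two queens attack.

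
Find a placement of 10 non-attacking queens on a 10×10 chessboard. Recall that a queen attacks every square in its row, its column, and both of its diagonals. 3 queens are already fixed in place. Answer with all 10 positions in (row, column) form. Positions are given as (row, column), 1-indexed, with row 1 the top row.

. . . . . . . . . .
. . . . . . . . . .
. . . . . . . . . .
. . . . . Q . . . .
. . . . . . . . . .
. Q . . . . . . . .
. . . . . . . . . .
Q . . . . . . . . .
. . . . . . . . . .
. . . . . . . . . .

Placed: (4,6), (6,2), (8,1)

Row 1: attacked by (4,6)→{3,6,9}; (6,2)→{2,7}; (8,1)→{1,8}. Safe: 4, 5, 10. Place at column 5.
Row 2: attacked by (1,5)→{4,5,6}; (4,6)→{4,6,8}; (6,2)→{2,6}; (8,1)→{1,7}. Safe: 3, 9, 10. Place at column 9.
Row 3: attacked by (1,5)→{3,5,7}; (2,9)→{8,9,10}; (4,6)→{5,6,7}; (6,2)→{2,5}; (8,1)→{1,6}. Safe: 4. Place at column 4.
Row 5: attacked by (1,5)→{1,5,9}; (2,9)→{6,9}; (3,4)→{2,4,6}; (4,6)→{5,6,7}; (6,2)→{1,2,3}; (8,1)→{1,4}. Safe: 8, 10. Place at column 10.
Row 7: attacked by (1,5)→{5}; (2,9)→{4,9}; (3,4)→{4,8}; (4,6)→{3,6,9}; (5,10)→{8,10}; (6,2)→{1,2,3}; (8,1)→{1,2}. Safe: 7. Place at column 7.
Row 9: attacked by (1,5)→{5}; (2,9)→{2,9}; (3,4)→{4,10}; (4,6)→{1,6}; (5,10)→{6,10}; (6,2)→{2,5}; (7,7)→{5,7,9}; (8,1)→{1,2}. Safe: 3, 8. Place at column 3.
Row 10: attacked by (1,5)→{5}; (2,9)→{1,9}; (3,4)→{4}; (4,6)→{6}; (5,10)→{5,10}; (6,2)→{2,6}; (7,7)→{4,7,10}; (8,1)→{1,3}; (9,3)→{2,3,4}. Safe: 8. Place at column 8.
Columns [5, 9, 4, 6, 10, 2, 7, 1, 3, 8], r−c [-4, -7, -1, -2, -5, 4, 0, 7, 6, 2], r+c [6, 11, 7, 10, 15, 8, 14, 9, 12, 18] are all distinct, so no two queens attack.

(1,5) (2,9) (3,4) (4,6) (5,10) (6,2) (7,7) (8,1) (9,3) (10,8)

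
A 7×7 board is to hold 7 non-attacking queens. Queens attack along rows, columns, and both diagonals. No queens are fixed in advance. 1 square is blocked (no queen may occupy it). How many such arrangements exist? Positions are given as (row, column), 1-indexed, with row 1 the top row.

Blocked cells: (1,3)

Branch on row 1: col 1 → 4; col 2 → 7; col 4 → 6; col 5 → 6; col 6 → 7; col 7 → 4.
Sum: 4 + 7 + 6 + 6 + 7 + 4 = 34.

34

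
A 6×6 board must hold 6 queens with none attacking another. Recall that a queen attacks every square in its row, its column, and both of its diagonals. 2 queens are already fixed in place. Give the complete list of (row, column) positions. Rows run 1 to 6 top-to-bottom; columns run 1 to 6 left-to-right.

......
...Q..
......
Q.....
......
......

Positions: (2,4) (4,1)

(1,2) (2,4) (3,6) (4,1) (5,3) (6,5)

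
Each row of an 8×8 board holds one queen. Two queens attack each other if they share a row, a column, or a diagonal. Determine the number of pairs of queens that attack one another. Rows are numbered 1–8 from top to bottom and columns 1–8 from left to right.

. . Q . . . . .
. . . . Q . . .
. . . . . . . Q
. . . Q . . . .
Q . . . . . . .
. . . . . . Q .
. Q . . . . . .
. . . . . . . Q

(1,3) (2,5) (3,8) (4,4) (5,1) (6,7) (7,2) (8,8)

Same column: (3,8)–(8,8) (column 8).
Same diagonal: (4,4)–(8,8) (|4−8| = |4−8| = 4).
Total attacking pairs: 2.

2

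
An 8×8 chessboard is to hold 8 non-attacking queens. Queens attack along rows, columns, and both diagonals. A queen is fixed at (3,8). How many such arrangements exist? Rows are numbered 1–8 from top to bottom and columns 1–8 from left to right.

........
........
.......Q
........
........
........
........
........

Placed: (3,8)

16

Branch on row 1: col 1 → 2; col 2 → 1; col 3 → 4; col 4 → 4; col 5 → 4; col 7 → 1.
Sum: 2 + 1 + 4 + 4 + 4 + 1 = 16.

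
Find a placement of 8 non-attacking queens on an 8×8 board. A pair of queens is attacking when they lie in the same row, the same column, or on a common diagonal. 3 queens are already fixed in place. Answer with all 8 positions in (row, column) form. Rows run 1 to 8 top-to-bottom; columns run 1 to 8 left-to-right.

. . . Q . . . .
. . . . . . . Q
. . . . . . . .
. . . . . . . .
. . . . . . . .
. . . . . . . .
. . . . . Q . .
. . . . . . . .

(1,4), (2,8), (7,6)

(1,4) (2,8) (3,1) (4,5) (5,7) (6,2) (7,6) (8,3)

Row 3: attacked by (1,4)→{2,4,6}; (2,8)→{7,8}; (7,6)→{2,6}. Safe: 1, 3, 5. Place at column 1.
Row 4: attacked by (1,4)→{1,4,7}; (2,8)→{6,8}; (3,1)→{1,2}; (7,6)→{3,6}. Safe: 5. Place at column 5.
Row 5: attacked by (1,4)→{4,8}; (2,8)→{5,8}; (3,1)→{1,3}; (4,5)→{4,5,6}; (7,6)→{4,6,8}. Safe: 2, 7. Place at column 7.
Row 6: attacked by (1,4)→{4}; (2,8)→{4,8}; (3,1)→{1,4}; (4,5)→{3,5,7}; (5,7)→{6,7,8}; (7,6)→{5,6,7}. Safe: 2. Place at column 2.
Row 8: attacked by (1,4)→{4}; (2,8)→{2,8}; (3,1)→{1,6}; (4,5)→{1,5}; (5,7)→{4,7}; (6,2)→{2,4}; (7,6)→{5,6,7}. Safe: 3. Place at column 3.
Columns [4, 8, 1, 5, 7, 2, 6, 3], r−c [-3, -6, 2, -1, -2, 4, 1, 5], r+c [5, 10, 4, 9, 12, 8, 13, 11] are all distinct, so no two queens attack.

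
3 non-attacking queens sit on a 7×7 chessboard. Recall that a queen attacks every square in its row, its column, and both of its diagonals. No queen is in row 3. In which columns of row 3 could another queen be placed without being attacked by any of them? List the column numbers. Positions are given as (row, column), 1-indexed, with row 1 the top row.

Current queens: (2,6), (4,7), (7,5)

(2,6) attacks row 3 at column 6 and diagonals 5, 7.
(4,7) attacks row 3 at column 7 and diagonals 6.
(7,5) attacks row 3 at column 5 and diagonals 1.
Attacked columns: {1, 5, 6, 7}. Safe: {2, 3, 4}.

columns 2, 3, 4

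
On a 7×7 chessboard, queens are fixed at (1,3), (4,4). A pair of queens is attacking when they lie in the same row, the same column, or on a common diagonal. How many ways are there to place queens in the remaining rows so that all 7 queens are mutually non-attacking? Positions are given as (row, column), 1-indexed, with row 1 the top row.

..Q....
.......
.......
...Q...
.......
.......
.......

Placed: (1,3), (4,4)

2

Branch on row 2: col 1 → 1; col 5 → 0; col 7 → 1.
Sum: 1 + 0 + 1 = 2.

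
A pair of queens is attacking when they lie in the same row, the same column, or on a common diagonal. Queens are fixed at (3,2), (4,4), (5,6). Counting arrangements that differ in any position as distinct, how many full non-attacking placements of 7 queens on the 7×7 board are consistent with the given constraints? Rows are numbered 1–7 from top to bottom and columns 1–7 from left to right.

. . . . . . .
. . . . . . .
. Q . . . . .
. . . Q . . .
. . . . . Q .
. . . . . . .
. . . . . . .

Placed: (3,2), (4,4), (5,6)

2

Branch on row 1: col 3 → 1; col 5 → 1.
Sum: 1 + 1 = 2.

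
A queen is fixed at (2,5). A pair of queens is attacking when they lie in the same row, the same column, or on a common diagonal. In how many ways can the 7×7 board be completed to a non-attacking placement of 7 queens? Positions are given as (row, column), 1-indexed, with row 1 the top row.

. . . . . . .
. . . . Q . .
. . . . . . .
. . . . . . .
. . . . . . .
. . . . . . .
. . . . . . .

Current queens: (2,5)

6

Branch on row 1: col 1 → 1; col 2 → 3; col 3 → 1; col 7 → 1.
Sum: 1 + 3 + 1 + 1 = 6.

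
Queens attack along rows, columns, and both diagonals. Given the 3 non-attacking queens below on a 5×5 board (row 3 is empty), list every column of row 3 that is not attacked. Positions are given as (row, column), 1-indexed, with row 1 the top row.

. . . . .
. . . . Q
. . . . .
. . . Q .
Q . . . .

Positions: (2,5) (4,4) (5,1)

(2,5) attacks row 3 at column 5 and diagonals 4.
(4,4) attacks row 3 at column 4 and diagonals 3, 5.
(5,1) attacks row 3 at column 1 and diagonals 3.
Attacked columns: {1, 3, 4, 5}. Safe: {2}.

columns 2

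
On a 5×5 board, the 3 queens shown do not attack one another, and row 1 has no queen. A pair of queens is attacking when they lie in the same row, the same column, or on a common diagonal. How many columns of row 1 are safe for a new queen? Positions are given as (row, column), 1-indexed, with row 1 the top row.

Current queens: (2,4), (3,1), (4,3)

(2,4) attacks row 1 at column 4 and diagonals 3, 5.
(3,1) attacks row 1 at column 1 and diagonals 3.
(4,3) attacks row 1 at column 3.
Attacked columns: {1, 3, 4, 5}. Safe: {2}.

1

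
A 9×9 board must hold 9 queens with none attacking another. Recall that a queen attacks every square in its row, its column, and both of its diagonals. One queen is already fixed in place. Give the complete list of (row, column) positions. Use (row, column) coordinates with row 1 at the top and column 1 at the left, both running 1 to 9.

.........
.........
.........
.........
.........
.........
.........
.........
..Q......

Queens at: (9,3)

Row 1: attacked by (9,3)→{3}. Safe: 1, 2, 4, 5, 6, 7, 8, 9. Place at column 8.
Row 2: attacked by (1,8)→{7,8,9}; (9,3)→{3}. Safe: 1, 2, 4, 5, 6. Place at column 6.
Row 3: attacked by (1,8)→{6,8}; (2,6)→{5,6,7}; (9,3)→{3,9}. Safe: 1, 2, 4. Place at column 2.
Row 4: attacked by (1,8)→{5,8}; (2,6)→{4,6,8}; (3,2)→{1,2,3}; (9,3)→{3,8}. Safe: 7, 9. Place at column 7.
Row 5: attacked by (1,8)→{4,8}; (2,6)→{3,6,9}; (3,2)→{2,4}; (4,7)→{6,7,8}; (9,3)→{3,7}. Safe: 1, 5. Place at column 1.
Row 6: attacked by (1,8)→{3,8}; (2,6)→{2,6}; (3,2)→{2,5}; (4,7)→{5,7,9}; (5,1)→{1,2}; (9,3)→{3,6}. Safe: 4. Place at column 4.
Row 7: attacked by (1,8)→{2,8}; (2,6)→{1,6}; (3,2)→{2,6}; (4,7)→{4,7}; (5,1)→{1,3}; (6,4)→{3,4,5}; (9,3)→{1,3,5}. Safe: 9. Place at column 9.
Row 8: attacked by (1,8)→{1,8}; (2,6)→{6}; (3,2)→{2,7}; (4,7)→{3,7}; (5,1)→{1,4}; (6,4)→{2,4,6}; (7,9)→{8,9}; (9,3)→{2,3,4}. Safe: 5. Place at column 5.
Columns [8, 6, 2, 7, 1, 4, 9, 5, 3], r−c [-7, -4, 1, -3, 4, 2, -2, 3, 6], r+c [9, 8, 5, 11, 6, 10, 16, 13, 12] are all distinct, so no two queens attack.

(1,8) (2,6) (3,2) (4,7) (5,1) (6,4) (7,9) (8,5) (9,3)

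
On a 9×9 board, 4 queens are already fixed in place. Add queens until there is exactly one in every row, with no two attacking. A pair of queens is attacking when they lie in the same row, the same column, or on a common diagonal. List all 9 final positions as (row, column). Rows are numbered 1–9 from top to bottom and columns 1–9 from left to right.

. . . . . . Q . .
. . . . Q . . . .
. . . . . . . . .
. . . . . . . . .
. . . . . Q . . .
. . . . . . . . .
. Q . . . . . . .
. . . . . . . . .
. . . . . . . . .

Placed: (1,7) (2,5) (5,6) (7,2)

Row 3: attacked by (1,7)→{5,7,9}; (2,5)→{4,5,6}; (5,6)→{4,6,8}; (7,2)→{2,6}. Safe: 1, 3. Place at column 3.
Row 4: attacked by (1,7)→{4,7}; (2,5)→{3,5,7}; (3,3)→{2,3,4}; (5,6)→{5,6,7}; (7,2)→{2,5}. Safe: 1, 8, 9. Place at column 9.
Row 6: attacked by (1,7)→{2,7}; (2,5)→{1,5,9}; (3,3)→{3,6}; (4,9)→{7,9}; (5,6)→{5,6,7}; (7,2)→{1,2,3}. Safe: 4, 8. Place at column 8.
Row 8: attacked by (1,7)→{7}; (2,5)→{5}; (3,3)→{3,8}; (4,9)→{5,9}; (5,6)→{3,6,9}; (6,8)→{6,8}; (7,2)→{1,2,3}. Safe: 4. Place at column 4.
Row 9: attacked by (1,7)→{7}; (2,5)→{5}; (3,3)→{3,9}; (4,9)→{4,9}; (5,6)→{2,6}; (6,8)→{5,8}; (7,2)→{2,4}; (8,4)→{3,4,5}. Safe: 1. Place at column 1.
Columns [7, 5, 3, 9, 6, 8, 2, 4, 1], r−c [-6, -3, 0, -5, -1, -2, 5, 4, 8], r+c [8, 7, 6, 13, 11, 14, 9, 12, 10] are all distinct, so no two queens attack.

(1,7) (2,5) (3,3) (4,9) (5,6) (6,8) (7,2) (8,4) (9,1)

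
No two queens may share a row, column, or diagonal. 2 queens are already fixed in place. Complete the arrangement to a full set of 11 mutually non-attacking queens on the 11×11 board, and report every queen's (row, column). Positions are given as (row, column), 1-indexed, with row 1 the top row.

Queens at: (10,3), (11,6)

(1,7) (2,10) (3,2) (4,5) (5,1) (6,8) (7,4) (8,11) (9,9) (10,3) (11,6)

Row 1: attacked by (10,3)→{3}; (11,6)→{6}. Safe: 1, 2, 4, 5, 7, 8, 9, 10, 11. Place at column 7.
Row 2: attacked by (1,7)→{6,7,8}; (10,3)→{3,11}; (11,6)→{6}. Safe: 1, 2, 4, 5, 9, 10. Place at column 10.
Row 3: attacked by (1,7)→{5,7,9}; (2,10)→{9,10,11}; (10,3)→{3,10}; (11,6)→{6}. Safe: 1, 2, 4, 8. Place at column 2.
Row 4: attacked by (1,7)→{4,7,10}; (2,10)→{8,10}; (3,2)→{1,2,3}; (10,3)→{3,9}; (11,6)→{6}. Safe: 5, 11. Place at column 5.
Row 5: attacked by (1,7)→{3,7,11}; (2,10)→{7,10}; (3,2)→{2,4}; (4,5)→{4,5,6}; (10,3)→{3,8}; (11,6)→{6}. Safe: 1, 9. Place at column 1.
Row 6: attacked by (1,7)→{2,7}; (2,10)→{6,10}; (3,2)→{2,5}; (4,5)→{3,5,7}; (5,1)→{1,2}; (10,3)→{3,7}; (11,6)→{1,6,11}. Safe: 4, 8, 9. Place at column 8.
Row 7: attacked by (1,7)→{1,7}; (2,10)→{5,10}; (3,2)→{2,6}; (4,5)→{2,5,8}; (5,1)→{1,3}; (6,8)→{7,8,9}; (10,3)→{3,6}; (11,6)→{2,6,10}. Safe: 4, 11. Place at column 4.
Row 8: attacked by (1,7)→{7}; (2,10)→{4,10}; (3,2)→{2,7}; (4,5)→{1,5,9}; (5,1)→{1,4}; (6,8)→{6,8,10}; (7,4)→{3,4,5}; (10,3)→{1,3,5}; (11,6)→{3,6,9}. Safe: 11. Place at column 11.
Row 9: attacked by (1,7)→{7}; (2,10)→{3,10}; (3,2)→{2,8}; (4,5)→{5,10}; (5,1)→{1,5}; (6,8)→{5,8,11}; (7,4)→{2,4,6}; (8,11)→{10,11}; (10,3)→{2,3,4}; (11,6)→{4,6,8}. Safe: 9. Place at column 9.
Columns [7, 10, 2, 5, 1, 8, 4, 11, 9, 3, 6], r−c [-6, -8, 1, -1, 4, -2, 3, -3, 0, 7, 5], r+c [8, 12, 5, 9, 6, 14, 11, 19, 18, 13, 17] are all distinct, so no two queens attack.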